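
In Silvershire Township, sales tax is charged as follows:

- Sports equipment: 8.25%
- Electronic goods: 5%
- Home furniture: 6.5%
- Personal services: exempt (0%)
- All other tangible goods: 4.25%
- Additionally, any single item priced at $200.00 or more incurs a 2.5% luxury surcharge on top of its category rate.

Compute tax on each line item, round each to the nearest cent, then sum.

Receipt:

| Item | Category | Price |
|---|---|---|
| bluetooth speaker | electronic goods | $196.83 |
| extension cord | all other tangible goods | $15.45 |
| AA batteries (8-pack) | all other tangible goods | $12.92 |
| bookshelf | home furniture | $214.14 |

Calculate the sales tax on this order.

$30.32

Bluetooth speaker $196.83: electronic goods → 5% → $9.84
Extension cord $15.45: all other tangible goods → 4.25% → $0.66
AA batteries (8-pack) $12.92: all other tangible goods → 4.25% → $0.55
Bookshelf $214.14: home furniture → 6.5% + 2.5% surcharge = 9% → $19.27
Total tax = $9.84 + $0.66 + $0.55 + $19.27 = $30.32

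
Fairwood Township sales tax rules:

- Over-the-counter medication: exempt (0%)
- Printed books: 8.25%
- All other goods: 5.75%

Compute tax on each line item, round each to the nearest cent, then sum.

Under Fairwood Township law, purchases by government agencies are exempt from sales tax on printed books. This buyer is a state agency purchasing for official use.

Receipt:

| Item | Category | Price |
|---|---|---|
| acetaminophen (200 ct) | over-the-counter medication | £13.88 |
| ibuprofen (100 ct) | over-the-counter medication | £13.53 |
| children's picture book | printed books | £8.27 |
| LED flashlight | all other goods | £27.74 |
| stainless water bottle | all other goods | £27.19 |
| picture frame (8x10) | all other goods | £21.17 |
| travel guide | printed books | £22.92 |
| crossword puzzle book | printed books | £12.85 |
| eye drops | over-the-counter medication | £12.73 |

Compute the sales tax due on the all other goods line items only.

LED flashlight £27.74: all other goods → 5.75% → £1.60
Stainless water bottle £27.19: all other goods → 5.75% → £1.56
Picture frame (8x10) £21.17: all other goods → 5.75% → £1.22
Tax on all other goods = £1.60 + £1.56 + £1.22 = £4.38

£4.38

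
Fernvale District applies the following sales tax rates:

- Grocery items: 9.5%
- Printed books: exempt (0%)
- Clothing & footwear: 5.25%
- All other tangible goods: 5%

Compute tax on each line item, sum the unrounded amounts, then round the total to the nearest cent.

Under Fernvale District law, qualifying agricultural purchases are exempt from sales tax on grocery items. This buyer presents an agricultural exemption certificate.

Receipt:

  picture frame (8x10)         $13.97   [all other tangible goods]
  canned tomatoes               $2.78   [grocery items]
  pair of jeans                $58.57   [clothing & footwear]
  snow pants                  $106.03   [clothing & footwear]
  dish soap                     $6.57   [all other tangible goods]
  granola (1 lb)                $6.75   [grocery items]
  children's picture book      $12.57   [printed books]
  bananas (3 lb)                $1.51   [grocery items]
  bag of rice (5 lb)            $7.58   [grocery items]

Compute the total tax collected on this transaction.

Picture frame (8x10) $13.97: all other tangible goods → 5% → $0.6985
Canned tomatoes $2.78: grocery items, buyer-exempt → 0% → $0.00
Pair of jeans $58.57: clothing & footwear → 5.25% → $3.074925
Snow pants $106.03: clothing & footwear → 5.25% → $5.566575
Dish soap $6.57: all other tangible goods → 5% → $0.3285
Granola (1 lb) $6.75: grocery items, buyer-exempt → 0% → $0.00
Children's picture book $12.57: printed books → 0% → $0.00
Bananas (3 lb) $1.51: grocery items, buyer-exempt → 0% → $0.00
Bag of rice (5 lb) $7.58: grocery items, buyer-exempt → 0% → $0.00
Unrounded tax sum = $9.6685 → $9.67

$9.67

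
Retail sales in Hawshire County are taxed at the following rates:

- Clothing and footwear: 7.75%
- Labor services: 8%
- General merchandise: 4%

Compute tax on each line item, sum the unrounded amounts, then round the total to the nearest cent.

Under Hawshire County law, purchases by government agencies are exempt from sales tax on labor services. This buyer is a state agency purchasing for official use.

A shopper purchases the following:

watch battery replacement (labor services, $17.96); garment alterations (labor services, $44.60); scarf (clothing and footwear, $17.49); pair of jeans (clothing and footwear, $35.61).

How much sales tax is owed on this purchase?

Watch battery replacement $17.96: labor services, buyer-exempt → 0% → $0.00
Garment alterations $44.60: labor services, buyer-exempt → 0% → $0.00
Scarf $17.49: clothing and footwear → 7.75% → $1.355475
Pair of jeans $35.61: clothing and footwear → 7.75% → $2.759775
Unrounded tax sum = $4.11525 → $4.12

$4.12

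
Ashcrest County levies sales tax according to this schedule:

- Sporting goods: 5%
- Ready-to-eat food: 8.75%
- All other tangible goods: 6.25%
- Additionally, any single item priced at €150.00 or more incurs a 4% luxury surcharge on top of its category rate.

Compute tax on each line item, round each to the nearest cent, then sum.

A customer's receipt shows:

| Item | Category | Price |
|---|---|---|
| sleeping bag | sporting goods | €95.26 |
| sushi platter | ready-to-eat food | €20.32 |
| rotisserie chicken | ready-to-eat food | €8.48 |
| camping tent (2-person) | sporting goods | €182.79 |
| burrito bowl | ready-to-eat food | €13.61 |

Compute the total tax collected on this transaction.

€24.92

Sleeping bag €95.26: sporting goods → 5% → €4.76
Sushi platter €20.32: ready-to-eat food → 8.75% → €1.78
Rotisserie chicken €8.48: ready-to-eat food → 8.75% → €0.74
Camping tent (2-person) €182.79: sporting goods → 5% + 4% surcharge = 9% → €16.45
Burrito bowl €13.61: ready-to-eat food → 8.75% → €1.19
Total tax = €4.76 + €1.78 + €0.74 + €16.45 + €1.19 = €24.92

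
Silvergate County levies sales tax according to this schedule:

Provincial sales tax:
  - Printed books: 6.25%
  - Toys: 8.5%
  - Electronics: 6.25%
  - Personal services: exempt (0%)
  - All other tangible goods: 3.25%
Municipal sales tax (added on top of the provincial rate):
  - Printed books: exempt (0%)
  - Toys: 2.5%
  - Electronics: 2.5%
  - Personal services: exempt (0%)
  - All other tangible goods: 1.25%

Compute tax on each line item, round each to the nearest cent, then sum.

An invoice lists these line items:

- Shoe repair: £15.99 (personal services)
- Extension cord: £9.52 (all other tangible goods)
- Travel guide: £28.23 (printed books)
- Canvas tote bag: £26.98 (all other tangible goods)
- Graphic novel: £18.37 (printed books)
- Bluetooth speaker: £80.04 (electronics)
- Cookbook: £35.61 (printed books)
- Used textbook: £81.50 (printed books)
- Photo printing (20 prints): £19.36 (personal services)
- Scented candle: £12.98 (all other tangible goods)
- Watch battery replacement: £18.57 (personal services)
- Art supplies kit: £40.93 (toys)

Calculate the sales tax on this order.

Shoe repair £15.99: personal services → 0% + 0% municipal = 0% → £0.00
Extension cord £9.52: all other tangible goods → 3.25% + 1.25% municipal = 4.5% → £0.43
Travel guide £28.23: printed books → 6.25% + 0% municipal = 6.25% → £1.76
Canvas tote bag £26.98: all other tangible goods → 3.25% + 1.25% municipal = 4.5% → £1.21
Graphic novel £18.37: printed books → 6.25% + 0% municipal = 6.25% → £1.15
Bluetooth speaker £80.04: electronics → 6.25% + 2.5% municipal = 8.75% → £7.00
Cookbook £35.61: printed books → 6.25% + 0% municipal = 6.25% → £2.23
Used textbook £81.50: printed books → 6.25% + 0% municipal = 6.25% → £5.09
Photo printing (20 prints) £19.36: personal services → 0% + 0% municipal = 0% → £0.00
Scented candle £12.98: all other tangible goods → 3.25% + 1.25% municipal = 4.5% → £0.58
Watch battery replacement £18.57: personal services → 0% + 0% municipal = 0% → £0.00
Art supplies kit £40.93: toys → 8.5% + 2.5% municipal = 11% → £4.50
Total tax = £0.43 + £1.76 + £1.21 + £1.15 + £7.00 + £2.23 + £5.09 + £0.58 + £4.50 = £23.95

£23.95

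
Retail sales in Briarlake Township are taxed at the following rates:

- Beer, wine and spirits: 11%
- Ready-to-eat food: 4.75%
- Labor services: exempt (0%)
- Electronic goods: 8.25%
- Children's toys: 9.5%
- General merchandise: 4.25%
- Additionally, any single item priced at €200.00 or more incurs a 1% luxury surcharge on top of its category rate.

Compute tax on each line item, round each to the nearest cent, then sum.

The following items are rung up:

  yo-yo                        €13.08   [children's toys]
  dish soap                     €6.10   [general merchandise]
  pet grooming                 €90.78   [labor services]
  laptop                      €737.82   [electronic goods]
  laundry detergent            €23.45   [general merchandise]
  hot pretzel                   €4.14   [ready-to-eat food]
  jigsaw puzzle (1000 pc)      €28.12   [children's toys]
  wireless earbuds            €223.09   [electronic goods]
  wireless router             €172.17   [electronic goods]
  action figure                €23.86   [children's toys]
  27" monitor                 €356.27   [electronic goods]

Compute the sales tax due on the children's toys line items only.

€6.18

Yo-yo €13.08: children's toys → 9.5% → €1.24
Jigsaw puzzle (1000 pc) €28.12: children's toys → 9.5% → €2.67
Action figure €23.86: children's toys → 9.5% → €2.27
Tax on children's toys = €1.24 + €2.67 + €2.27 = €6.18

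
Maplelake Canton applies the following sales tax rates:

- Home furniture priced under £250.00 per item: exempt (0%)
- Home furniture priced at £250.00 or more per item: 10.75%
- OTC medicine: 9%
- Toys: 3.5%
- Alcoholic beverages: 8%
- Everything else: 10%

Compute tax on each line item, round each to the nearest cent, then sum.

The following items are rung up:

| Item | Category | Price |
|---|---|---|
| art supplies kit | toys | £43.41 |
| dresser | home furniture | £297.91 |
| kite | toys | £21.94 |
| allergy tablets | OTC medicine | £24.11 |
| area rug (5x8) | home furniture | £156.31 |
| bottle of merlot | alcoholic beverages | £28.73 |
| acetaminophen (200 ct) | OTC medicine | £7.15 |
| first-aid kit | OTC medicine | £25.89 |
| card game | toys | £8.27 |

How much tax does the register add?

Art supplies kit £43.41: toys → 3.5% → £1.52
Dresser £297.91: home furniture, £250.00 or more → 10.75% → £32.03
Kite £21.94: toys → 3.5% → £0.77
Allergy tablets £24.11: OTC medicine → 9% → £2.17
Area rug (5x8) £156.31: home furniture, under £250.00 → 0% → £0.00
Bottle of merlot £28.73: alcoholic beverages → 8% → £2.30
Acetaminophen (200 ct) £7.15: OTC medicine → 9% → £0.64
First-aid kit £25.89: OTC medicine → 9% → £2.33
Card game £8.27: toys → 3.5% → £0.29
Total tax = £1.52 + £32.03 + £0.77 + £2.17 + £2.30 + £0.64 + £2.33 + £0.29 = £42.05

£42.05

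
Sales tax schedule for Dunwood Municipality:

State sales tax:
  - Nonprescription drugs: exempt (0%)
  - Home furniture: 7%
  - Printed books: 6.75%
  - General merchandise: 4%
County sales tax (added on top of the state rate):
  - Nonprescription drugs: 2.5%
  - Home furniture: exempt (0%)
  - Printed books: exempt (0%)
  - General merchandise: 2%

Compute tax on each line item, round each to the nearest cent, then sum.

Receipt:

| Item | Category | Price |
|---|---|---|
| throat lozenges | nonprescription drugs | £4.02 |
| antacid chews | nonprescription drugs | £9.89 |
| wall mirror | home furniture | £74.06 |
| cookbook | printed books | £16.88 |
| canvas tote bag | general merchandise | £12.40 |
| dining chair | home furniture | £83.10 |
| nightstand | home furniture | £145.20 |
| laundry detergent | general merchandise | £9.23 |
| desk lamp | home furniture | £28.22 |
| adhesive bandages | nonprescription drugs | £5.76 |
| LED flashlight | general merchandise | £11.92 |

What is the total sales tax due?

£26.78

Throat lozenges £4.02: nonprescription drugs → 0% + 2.5% county = 2.5% → £0.10
Antacid chews £9.89: nonprescription drugs → 0% + 2.5% county = 2.5% → £0.25
Wall mirror £74.06: home furniture → 7% + 0% county = 7% → £5.18
Cookbook £16.88: printed books → 6.75% + 0% county = 6.75% → £1.14
Canvas tote bag £12.40: general merchandise → 4% + 2% county = 6% → £0.74
Dining chair £83.10: home furniture → 7% + 0% county = 7% → £5.82
Nightstand £145.20: home furniture → 7% + 0% county = 7% → £10.16
Laundry detergent £9.23: general merchandise → 4% + 2% county = 6% → £0.55
Desk lamp £28.22: home furniture → 7% + 0% county = 7% → £1.98
Adhesive bandages £5.76: nonprescription drugs → 0% + 2.5% county = 2.5% → £0.14
LED flashlight £11.92: general merchandise → 4% + 2% county = 6% → £0.72
Total tax = £0.10 + £0.25 + £5.18 + £1.14 + £0.74 + £5.82 + £10.16 + £0.55 + £1.98 + £0.14 + £0.72 = £26.78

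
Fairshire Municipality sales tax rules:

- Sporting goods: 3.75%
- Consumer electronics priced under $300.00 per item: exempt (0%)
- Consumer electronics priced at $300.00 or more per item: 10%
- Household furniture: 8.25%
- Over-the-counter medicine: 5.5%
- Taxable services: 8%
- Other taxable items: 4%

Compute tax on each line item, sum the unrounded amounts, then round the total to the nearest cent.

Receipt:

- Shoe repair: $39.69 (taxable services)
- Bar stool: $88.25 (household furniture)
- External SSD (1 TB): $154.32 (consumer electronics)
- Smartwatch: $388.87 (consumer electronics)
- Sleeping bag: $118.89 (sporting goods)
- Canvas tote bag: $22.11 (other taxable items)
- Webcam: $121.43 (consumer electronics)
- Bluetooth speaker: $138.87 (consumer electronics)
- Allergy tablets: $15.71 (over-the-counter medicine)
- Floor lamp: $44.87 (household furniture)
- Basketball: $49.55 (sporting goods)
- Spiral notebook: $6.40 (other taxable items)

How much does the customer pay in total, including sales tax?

Shoe repair $39.69: taxable services → 8% → $3.1752
Bar stool $88.25: household furniture → 8.25% → $7.280625
External SSD (1 TB) $154.32: consumer electronics, under $300.00 → 0% → $0.00
Smartwatch $388.87: consumer electronics, $300.00 or more → 10% → $38.887
Sleeping bag $118.89: sporting goods → 3.75% → $4.458375
Canvas tote bag $22.11: other taxable items → 4% → $0.8844
Webcam $121.43: consumer electronics, under $300.00 → 0% → $0.00
Bluetooth speaker $138.87: consumer electronics, under $300.00 → 0% → $0.00
Allergy tablets $15.71: over-the-counter medicine → 5.5% → $0.86405
Floor lamp $44.87: household furniture → 8.25% → $3.701775
Basketball $49.55: sporting goods → 3.75% → $1.858125
Spiral notebook $6.40: other taxable items → 4% → $0.256
Subtotal = $1188.96; unrounded tax = $61.36555 → $61.37; total due = $1250.33

$1250.33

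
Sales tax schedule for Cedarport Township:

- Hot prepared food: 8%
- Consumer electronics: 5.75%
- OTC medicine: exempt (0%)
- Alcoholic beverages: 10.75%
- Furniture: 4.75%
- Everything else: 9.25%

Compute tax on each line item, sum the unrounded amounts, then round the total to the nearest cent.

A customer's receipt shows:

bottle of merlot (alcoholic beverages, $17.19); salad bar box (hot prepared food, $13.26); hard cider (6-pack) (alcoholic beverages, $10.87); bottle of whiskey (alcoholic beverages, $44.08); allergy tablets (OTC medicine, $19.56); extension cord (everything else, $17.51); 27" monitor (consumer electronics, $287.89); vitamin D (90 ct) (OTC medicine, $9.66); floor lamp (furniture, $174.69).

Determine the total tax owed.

Bottle of merlot $17.19: alcoholic beverages → 10.75% → $1.847925
Salad bar box $13.26: hot prepared food → 8% → $1.0608
Hard cider (6-pack) $10.87: alcoholic beverages → 10.75% → $1.168525
Bottle of whiskey $44.08: alcoholic beverages → 10.75% → $4.7386
Allergy tablets $19.56: OTC medicine → 0% → $0.00
Extension cord $17.51: everything else → 9.25% → $1.619675
27" monitor $287.89: consumer electronics → 5.75% → $16.553675
Vitamin D (90 ct) $9.66: OTC medicine → 0% → $0.00
Floor lamp $174.69: furniture → 4.75% → $8.297775
Unrounded tax sum = $35.286975 → $35.29

$35.29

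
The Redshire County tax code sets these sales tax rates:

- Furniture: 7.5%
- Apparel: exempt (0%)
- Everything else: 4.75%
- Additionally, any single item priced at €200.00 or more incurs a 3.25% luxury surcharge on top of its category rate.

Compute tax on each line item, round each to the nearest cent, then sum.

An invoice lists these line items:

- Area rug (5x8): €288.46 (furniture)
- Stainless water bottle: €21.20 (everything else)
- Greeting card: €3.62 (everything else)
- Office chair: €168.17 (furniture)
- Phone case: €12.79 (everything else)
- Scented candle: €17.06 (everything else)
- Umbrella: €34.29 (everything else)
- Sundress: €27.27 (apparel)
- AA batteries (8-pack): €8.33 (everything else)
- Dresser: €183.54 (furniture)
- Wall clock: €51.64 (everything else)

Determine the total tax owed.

€64.47

Area rug (5x8) €288.46: furniture → 7.5% + 3.25% surcharge = 10.75% → €31.01
Stainless water bottle €21.20: everything else → 4.75% → €1.01
Greeting card €3.62: everything else → 4.75% → €0.17
Office chair €168.17: furniture → 7.5% → €12.61
Phone case €12.79: everything else → 4.75% → €0.61
Scented candle €17.06: everything else → 4.75% → €0.81
Umbrella €34.29: everything else → 4.75% → €1.63
Sundress €27.27: apparel → 0% → €0.00
AA batteries (8-pack) €8.33: everything else → 4.75% → €0.40
Dresser €183.54: furniture → 7.5% → €13.77
Wall clock €51.64: everything else → 4.75% → €2.45
Total tax = €31.01 + €1.01 + €0.17 + €12.61 + €0.61 + €0.81 + €1.63 + €0.40 + €13.77 + €2.45 = €64.47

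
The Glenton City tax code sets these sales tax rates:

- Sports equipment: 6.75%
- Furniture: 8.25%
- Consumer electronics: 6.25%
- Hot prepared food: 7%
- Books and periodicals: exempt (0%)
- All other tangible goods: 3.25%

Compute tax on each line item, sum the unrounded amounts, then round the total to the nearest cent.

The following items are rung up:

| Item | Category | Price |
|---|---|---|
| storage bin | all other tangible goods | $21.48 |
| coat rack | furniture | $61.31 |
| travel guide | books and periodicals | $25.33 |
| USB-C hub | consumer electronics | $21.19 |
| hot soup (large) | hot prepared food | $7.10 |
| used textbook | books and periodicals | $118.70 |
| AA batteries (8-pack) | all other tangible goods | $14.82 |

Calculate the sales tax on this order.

$8.06

Storage bin $21.48: all other tangible goods → 3.25% → $0.6981
Coat rack $61.31: furniture → 8.25% → $5.058075
Travel guide $25.33: books and periodicals → 0% → $0.00
USB-C hub $21.19: consumer electronics → 6.25% → $1.324375
Hot soup (large) $7.10: hot prepared food → 7% → $0.497
Used textbook $118.70: books and periodicals → 0% → $0.00
AA batteries (8-pack) $14.82: all other tangible goods → 3.25% → $0.48165
Unrounded tax sum = $8.0592 → $8.06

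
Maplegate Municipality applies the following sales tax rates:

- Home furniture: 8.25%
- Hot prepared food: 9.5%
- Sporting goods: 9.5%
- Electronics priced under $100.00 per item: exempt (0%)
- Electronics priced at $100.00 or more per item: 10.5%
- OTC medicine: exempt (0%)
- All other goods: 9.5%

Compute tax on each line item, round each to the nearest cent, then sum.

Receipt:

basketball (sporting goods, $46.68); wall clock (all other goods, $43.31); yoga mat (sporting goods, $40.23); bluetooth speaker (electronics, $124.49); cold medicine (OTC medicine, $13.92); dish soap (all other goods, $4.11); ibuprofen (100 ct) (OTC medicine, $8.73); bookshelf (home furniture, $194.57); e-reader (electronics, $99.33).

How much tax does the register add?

$41.87

Basketball $46.68: sporting goods → 9.5% → $4.43
Wall clock $43.31: all other goods → 9.5% → $4.11
Yoga mat $40.23: sporting goods → 9.5% → $3.82
Bluetooth speaker $124.49: electronics, $100.00 or more → 10.5% → $13.07
Cold medicine $13.92: OTC medicine → 0% → $0.00
Dish soap $4.11: all other goods → 9.5% → $0.39
Ibuprofen (100 ct) $8.73: OTC medicine → 0% → $0.00
Bookshelf $194.57: home furniture → 8.25% → $16.05
E-reader $99.33: electronics, under $100.00 → 0% → $0.00
Total tax = $4.43 + $4.11 + $3.82 + $13.07 + $0.39 + $16.05 = $41.87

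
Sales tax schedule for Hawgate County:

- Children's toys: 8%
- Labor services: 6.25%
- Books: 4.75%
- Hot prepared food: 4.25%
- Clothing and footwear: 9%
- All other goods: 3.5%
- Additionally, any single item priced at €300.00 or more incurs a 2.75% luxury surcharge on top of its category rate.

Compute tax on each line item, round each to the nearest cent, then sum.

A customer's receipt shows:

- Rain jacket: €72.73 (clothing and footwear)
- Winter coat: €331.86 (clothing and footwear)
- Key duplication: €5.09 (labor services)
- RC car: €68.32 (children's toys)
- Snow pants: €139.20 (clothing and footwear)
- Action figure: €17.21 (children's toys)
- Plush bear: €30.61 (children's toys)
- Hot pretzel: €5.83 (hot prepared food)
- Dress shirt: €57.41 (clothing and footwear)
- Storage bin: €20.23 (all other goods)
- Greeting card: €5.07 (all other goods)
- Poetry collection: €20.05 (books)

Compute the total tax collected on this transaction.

€74.95

Rain jacket €72.73: clothing and footwear → 9% → €6.55
Winter coat €331.86: clothing and footwear → 9% + 2.75% surcharge = 11.75% → €38.99
Key duplication €5.09: labor services → 6.25% → €0.32
RC car €68.32: children's toys → 8% → €5.47
Snow pants €139.20: clothing and footwear → 9% → €12.53
Action figure €17.21: children's toys → 8% → €1.38
Plush bear €30.61: children's toys → 8% → €2.45
Hot pretzel €5.83: hot prepared food → 4.25% → €0.25
Dress shirt €57.41: clothing and footwear → 9% → €5.17
Storage bin €20.23: all other goods → 3.5% → €0.71
Greeting card €5.07: all other goods → 3.5% → €0.18
Poetry collection €20.05: books → 4.75% → €0.95
Total tax = €6.55 + €38.99 + €0.32 + €5.47 + €12.53 + €1.38 + €2.45 + €0.25 + €5.17 + €0.71 + €0.18 + €0.95 = €74.95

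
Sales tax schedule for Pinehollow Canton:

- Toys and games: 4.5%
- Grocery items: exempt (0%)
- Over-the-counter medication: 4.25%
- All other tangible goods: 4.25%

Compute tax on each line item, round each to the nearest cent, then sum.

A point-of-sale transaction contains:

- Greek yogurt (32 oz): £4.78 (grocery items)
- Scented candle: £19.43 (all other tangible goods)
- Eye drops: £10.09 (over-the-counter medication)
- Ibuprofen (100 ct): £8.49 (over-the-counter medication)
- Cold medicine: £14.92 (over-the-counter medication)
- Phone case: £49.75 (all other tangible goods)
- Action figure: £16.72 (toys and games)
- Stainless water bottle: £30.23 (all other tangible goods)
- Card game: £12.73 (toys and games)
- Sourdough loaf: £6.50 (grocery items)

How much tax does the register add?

£6.96

Greek yogurt (32 oz) £4.78: grocery items → 0% → £0.00
Scented candle £19.43: all other tangible goods → 4.25% → £0.83
Eye drops £10.09: over-the-counter medication → 4.25% → £0.43
Ibuprofen (100 ct) £8.49: over-the-counter medication → 4.25% → £0.36
Cold medicine £14.92: over-the-counter medication → 4.25% → £0.63
Phone case £49.75: all other tangible goods → 4.25% → £2.11
Action figure £16.72: toys and games → 4.5% → £0.75
Stainless water bottle £30.23: all other tangible goods → 4.25% → £1.28
Card game £12.73: toys and games → 4.5% → £0.57
Sourdough loaf £6.50: grocery items → 0% → £0.00
Total tax = £0.83 + £0.43 + £0.36 + £0.63 + £2.11 + £0.75 + £1.28 + £0.57 = £6.96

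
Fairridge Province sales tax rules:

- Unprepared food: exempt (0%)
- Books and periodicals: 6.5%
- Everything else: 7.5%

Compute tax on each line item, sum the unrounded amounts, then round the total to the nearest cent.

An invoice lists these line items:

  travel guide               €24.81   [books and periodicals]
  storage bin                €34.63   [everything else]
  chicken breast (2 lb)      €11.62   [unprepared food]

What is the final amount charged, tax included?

Travel guide €24.81: books and periodicals → 6.5% → €1.61265
Storage bin €34.63: everything else → 7.5% → €2.59725
Chicken breast (2 lb) €11.62: unprepared food → 0% → €0.00
Subtotal = €71.06; unrounded tax = €4.2099 → €4.21; total due = €75.27

€75.27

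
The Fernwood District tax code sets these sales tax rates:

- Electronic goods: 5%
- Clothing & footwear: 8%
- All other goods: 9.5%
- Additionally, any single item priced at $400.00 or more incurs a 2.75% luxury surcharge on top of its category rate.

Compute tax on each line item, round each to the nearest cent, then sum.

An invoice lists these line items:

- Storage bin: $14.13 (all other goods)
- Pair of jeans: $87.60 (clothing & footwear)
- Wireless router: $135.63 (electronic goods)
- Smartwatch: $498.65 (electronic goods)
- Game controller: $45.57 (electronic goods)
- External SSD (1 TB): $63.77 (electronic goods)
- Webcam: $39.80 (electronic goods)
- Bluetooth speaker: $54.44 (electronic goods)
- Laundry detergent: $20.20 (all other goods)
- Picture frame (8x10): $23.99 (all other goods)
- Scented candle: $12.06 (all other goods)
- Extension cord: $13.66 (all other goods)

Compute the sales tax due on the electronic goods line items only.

$55.61

Wireless router $135.63: electronic goods → 5% → $6.78
Smartwatch $498.65: electronic goods → 5% + 2.75% surcharge = 7.75% → $38.65
Game controller $45.57: electronic goods → 5% → $2.28
External SSD (1 TB) $63.77: electronic goods → 5% → $3.19
Webcam $39.80: electronic goods → 5% → $1.99
Bluetooth speaker $54.44: electronic goods → 5% → $2.72
Tax on electronic goods = $6.78 + $38.65 + $2.28 + $3.19 + $1.99 + $2.72 = $55.61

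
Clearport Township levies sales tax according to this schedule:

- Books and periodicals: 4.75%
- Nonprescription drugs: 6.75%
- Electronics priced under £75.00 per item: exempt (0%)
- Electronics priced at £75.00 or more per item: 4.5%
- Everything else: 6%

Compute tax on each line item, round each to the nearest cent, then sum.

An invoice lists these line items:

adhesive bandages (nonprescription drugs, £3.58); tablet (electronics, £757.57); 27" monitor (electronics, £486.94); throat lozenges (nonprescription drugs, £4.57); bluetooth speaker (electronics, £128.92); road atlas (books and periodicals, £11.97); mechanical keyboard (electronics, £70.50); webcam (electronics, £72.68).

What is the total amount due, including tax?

Adhesive bandages £3.58: nonprescription drugs → 6.75% → £0.24
Tablet £757.57: electronics, £75.00 or more → 4.5% → £34.09
27" monitor £486.94: electronics, £75.00 or more → 4.5% → £21.91
Throat lozenges £4.57: nonprescription drugs → 6.75% → £0.31
Bluetooth speaker £128.92: electronics, £75.00 or more → 4.5% → £5.80
Road atlas £11.97: books and periodicals → 4.75% → £0.57
Mechanical keyboard £70.50: electronics, under £75.00 → 0% → £0.00
Webcam £72.68: electronics, under £75.00 → 0% → £0.00
Subtotal = £1536.73; tax = £62.92; total due = £1599.65

£1599.65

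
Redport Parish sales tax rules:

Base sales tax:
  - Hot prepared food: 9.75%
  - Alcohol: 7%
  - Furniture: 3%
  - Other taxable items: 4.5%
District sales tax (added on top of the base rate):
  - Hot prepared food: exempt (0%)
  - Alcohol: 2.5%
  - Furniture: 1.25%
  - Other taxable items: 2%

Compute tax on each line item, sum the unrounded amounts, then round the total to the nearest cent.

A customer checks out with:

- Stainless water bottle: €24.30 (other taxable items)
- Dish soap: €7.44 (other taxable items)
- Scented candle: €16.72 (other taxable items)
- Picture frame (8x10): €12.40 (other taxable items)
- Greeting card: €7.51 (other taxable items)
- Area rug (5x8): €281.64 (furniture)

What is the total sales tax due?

Stainless water bottle €24.30: other taxable items → 4.5% + 2% district = 6.5% → €1.5795
Dish soap €7.44: other taxable items → 4.5% + 2% district = 6.5% → €0.4836
Scented candle €16.72: other taxable items → 4.5% + 2% district = 6.5% → €1.0868
Picture frame (8x10) €12.40: other taxable items → 4.5% + 2% district = 6.5% → €0.806
Greeting card €7.51: other taxable items → 4.5% + 2% district = 6.5% → €0.48815
Area rug (5x8) €281.64: furniture → 3% + 1.25% district = 4.25% → €11.9697
Unrounded tax sum = €16.41375 → €16.41

€16.41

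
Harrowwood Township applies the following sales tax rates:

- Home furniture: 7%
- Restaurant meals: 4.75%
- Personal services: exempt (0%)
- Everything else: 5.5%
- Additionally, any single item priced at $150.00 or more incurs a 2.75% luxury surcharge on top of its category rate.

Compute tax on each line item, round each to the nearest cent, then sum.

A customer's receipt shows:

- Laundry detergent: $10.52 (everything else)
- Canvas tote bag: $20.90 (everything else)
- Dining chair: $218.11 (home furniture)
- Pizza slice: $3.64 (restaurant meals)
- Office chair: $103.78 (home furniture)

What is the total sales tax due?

Laundry detergent $10.52: everything else → 5.5% → $0.58
Canvas tote bag $20.90: everything else → 5.5% → $1.15
Dining chair $218.11: home furniture → 7% + 2.75% surcharge = 9.75% → $21.27
Pizza slice $3.64: restaurant meals → 4.75% → $0.17
Office chair $103.78: home furniture → 7% → $7.26
Total tax = $0.58 + $1.15 + $21.27 + $0.17 + $7.26 = $30.43

$30.43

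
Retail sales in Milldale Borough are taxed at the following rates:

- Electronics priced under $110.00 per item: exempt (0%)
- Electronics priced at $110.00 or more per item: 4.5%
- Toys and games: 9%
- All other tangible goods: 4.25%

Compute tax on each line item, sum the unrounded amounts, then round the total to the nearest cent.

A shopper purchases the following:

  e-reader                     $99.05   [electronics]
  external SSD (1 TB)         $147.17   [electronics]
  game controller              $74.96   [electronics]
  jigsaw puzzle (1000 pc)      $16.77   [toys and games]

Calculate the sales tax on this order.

E-reader $99.05: electronics, under $110.00 → 0% → $0.00
External SSD (1 TB) $147.17: electronics, $110.00 or more → 4.5% → $6.62265
Game controller $74.96: electronics, under $110.00 → 0% → $0.00
Jigsaw puzzle (1000 pc) $16.77: toys and games → 9% → $1.5093
Unrounded tax sum = $8.13195 → $8.13

$8.13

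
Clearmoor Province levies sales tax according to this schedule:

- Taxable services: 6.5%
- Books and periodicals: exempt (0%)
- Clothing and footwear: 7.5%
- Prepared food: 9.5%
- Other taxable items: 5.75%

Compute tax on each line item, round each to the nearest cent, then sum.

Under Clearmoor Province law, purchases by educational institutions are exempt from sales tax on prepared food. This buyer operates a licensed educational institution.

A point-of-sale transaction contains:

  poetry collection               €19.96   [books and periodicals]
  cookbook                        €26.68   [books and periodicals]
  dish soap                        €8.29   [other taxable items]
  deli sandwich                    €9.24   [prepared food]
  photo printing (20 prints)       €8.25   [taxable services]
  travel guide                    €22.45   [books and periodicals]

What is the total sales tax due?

Poetry collection €19.96: books and periodicals → 0% → €0.00
Cookbook €26.68: books and periodicals → 0% → €0.00
Dish soap €8.29: other taxable items → 5.75% → €0.48
Deli sandwich €9.24: prepared food, buyer-exempt → 0% → €0.00
Photo printing (20 prints) €8.25: taxable services → 6.5% → €0.54
Travel guide €22.45: books and periodicals → 0% → €0.00
Total tax = €0.48 + €0.54 = €1.02

€1.02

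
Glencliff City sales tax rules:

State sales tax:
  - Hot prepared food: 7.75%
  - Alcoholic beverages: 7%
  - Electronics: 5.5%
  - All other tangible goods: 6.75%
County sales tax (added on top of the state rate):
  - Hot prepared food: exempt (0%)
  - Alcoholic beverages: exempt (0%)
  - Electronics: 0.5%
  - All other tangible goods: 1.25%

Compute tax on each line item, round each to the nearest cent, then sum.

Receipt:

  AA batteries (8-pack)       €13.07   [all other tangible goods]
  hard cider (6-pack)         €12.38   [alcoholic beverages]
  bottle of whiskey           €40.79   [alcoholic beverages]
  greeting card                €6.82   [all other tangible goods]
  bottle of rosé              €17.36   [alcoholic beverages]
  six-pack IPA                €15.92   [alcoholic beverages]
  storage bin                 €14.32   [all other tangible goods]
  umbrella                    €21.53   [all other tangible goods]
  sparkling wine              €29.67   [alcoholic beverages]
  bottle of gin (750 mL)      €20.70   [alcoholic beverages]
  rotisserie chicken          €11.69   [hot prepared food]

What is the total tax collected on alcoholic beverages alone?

€9.59

Hard cider (6-pack) €12.38: alcoholic beverages → 7% + 0% county = 7% → €0.87
Bottle of whiskey €40.79: alcoholic beverages → 7% + 0% county = 7% → €2.86
Bottle of rosé €17.36: alcoholic beverages → 7% + 0% county = 7% → €1.22
Six-pack IPA €15.92: alcoholic beverages → 7% + 0% county = 7% → €1.11
Sparkling wine €29.67: alcoholic beverages → 7% + 0% county = 7% → €2.08
Bottle of gin (750 mL) €20.70: alcoholic beverages → 7% + 0% county = 7% → €1.45
Tax on alcoholic beverages = €0.87 + €2.86 + €1.22 + €1.11 + €2.08 + €1.45 = €9.59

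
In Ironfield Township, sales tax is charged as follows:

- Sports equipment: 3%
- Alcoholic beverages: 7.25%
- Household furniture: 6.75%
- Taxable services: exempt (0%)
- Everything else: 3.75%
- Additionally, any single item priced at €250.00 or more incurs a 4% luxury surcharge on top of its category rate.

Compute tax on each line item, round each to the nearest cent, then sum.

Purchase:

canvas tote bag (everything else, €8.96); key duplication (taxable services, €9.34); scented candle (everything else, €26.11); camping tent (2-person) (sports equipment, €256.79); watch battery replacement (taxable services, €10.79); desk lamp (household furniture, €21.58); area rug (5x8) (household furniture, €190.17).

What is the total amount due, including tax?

€557.34

Canvas tote bag €8.96: everything else → 3.75% → €0.34
Key duplication €9.34: taxable services → 0% → €0.00
Scented candle €26.11: everything else → 3.75% → €0.98
Camping tent (2-person) €256.79: sports equipment → 3% + 4% surcharge = 7% → €17.98
Watch battery replacement €10.79: taxable services → 0% → €0.00
Desk lamp €21.58: household furniture → 6.75% → €1.46
Area rug (5x8) €190.17: household furniture → 6.75% → €12.84
Subtotal = €523.74; tax = €33.60; total due = €557.34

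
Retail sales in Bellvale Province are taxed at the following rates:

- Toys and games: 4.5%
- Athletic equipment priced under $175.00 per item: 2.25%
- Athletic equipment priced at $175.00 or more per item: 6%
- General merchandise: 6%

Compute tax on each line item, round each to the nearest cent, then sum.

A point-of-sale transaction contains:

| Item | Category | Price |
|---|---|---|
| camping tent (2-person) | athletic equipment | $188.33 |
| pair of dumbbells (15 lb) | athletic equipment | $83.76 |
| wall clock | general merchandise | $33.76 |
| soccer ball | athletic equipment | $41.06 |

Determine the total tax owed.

$16.13

Camping tent (2-person) $188.33: athletic equipment, $175.00 or more → 6% → $11.30
Pair of dumbbells (15 lb) $83.76: athletic equipment, under $175.00 → 2.25% → $1.88
Wall clock $33.76: general merchandise → 6% → $2.03
Soccer ball $41.06: athletic equipment, under $175.00 → 2.25% → $0.92
Total tax = $11.30 + $1.88 + $2.03 + $0.92 = $16.13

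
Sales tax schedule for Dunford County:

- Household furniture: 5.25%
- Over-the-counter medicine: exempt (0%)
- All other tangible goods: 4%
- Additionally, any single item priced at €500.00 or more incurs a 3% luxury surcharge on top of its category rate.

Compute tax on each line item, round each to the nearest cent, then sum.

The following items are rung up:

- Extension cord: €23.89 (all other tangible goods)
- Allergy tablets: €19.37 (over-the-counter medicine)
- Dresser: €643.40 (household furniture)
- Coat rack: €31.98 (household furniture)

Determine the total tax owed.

€55.72

Extension cord €23.89: all other tangible goods → 4% → €0.96
Allergy tablets €19.37: over-the-counter medicine → 0% → €0.00
Dresser €643.40: household furniture → 5.25% + 3% surcharge = 8.25% → €53.08
Coat rack €31.98: household furniture → 5.25% → €1.68
Total tax = €0.96 + €53.08 + €1.68 = €55.72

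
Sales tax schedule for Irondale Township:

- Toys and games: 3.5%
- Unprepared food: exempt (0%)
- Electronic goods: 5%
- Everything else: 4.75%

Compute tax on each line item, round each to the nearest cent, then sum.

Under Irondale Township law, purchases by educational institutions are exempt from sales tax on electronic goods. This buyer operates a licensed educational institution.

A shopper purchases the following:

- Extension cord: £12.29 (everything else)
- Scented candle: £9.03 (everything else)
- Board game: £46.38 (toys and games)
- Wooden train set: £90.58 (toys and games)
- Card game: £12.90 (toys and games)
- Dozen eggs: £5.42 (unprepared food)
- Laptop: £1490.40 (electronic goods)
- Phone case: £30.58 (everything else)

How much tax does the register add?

Extension cord £12.29: everything else → 4.75% → £0.58
Scented candle £9.03: everything else → 4.75% → £0.43
Board game £46.38: toys and games → 3.5% → £1.62
Wooden train set £90.58: toys and games → 3.5% → £3.17
Card game £12.90: toys and games → 3.5% → £0.45
Dozen eggs £5.42: unprepared food → 0% → £0.00
Laptop £1490.40: electronic goods, buyer-exempt → 0% → £0.00
Phone case £30.58: everything else → 4.75% → £1.45
Total tax = £0.58 + £0.43 + £1.62 + £3.17 + £0.45 + £1.45 = £7.70

£7.70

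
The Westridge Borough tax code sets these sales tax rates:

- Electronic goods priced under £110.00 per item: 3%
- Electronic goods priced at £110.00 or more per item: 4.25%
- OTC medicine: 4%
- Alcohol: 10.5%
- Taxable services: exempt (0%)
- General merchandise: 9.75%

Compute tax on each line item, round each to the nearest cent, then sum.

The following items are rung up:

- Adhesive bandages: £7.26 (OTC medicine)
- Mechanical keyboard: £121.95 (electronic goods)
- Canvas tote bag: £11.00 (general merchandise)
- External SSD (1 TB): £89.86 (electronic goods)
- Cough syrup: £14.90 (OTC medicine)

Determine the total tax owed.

Adhesive bandages £7.26: OTC medicine → 4% → £0.29
Mechanical keyboard £121.95: electronic goods, £110.00 or more → 4.25% → £5.18
Canvas tote bag £11.00: general merchandise → 9.75% → £1.07
External SSD (1 TB) £89.86: electronic goods, under £110.00 → 3% → £2.70
Cough syrup £14.90: OTC medicine → 4% → £0.60
Total tax = £0.29 + £5.18 + £1.07 + £2.70 + £0.60 = £9.84

£9.84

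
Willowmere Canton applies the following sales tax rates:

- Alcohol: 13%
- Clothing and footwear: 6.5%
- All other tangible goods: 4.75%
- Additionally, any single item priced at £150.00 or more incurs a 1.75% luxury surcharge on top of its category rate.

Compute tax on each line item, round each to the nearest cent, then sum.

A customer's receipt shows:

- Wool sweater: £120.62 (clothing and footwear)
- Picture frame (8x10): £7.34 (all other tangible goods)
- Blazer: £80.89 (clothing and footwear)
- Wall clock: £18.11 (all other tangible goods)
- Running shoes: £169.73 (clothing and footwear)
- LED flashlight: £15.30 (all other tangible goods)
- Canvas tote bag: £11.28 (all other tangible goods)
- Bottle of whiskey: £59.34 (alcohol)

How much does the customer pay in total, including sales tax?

£519.90

Wool sweater £120.62: clothing and footwear → 6.5% → £7.84
Picture frame (8x10) £7.34: all other tangible goods → 4.75% → £0.35
Blazer £80.89: clothing and footwear → 6.5% → £5.26
Wall clock £18.11: all other tangible goods → 4.75% → £0.86
Running shoes £169.73: clothing and footwear → 6.5% + 1.75% surcharge = 8.25% → £14.00
LED flashlight £15.30: all other tangible goods → 4.75% → £0.73
Canvas tote bag £11.28: all other tangible goods → 4.75% → £0.54
Bottle of whiskey £59.34: alcohol → 13% → £7.71
Subtotal = £482.61; tax = £37.29; total due = £519.90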